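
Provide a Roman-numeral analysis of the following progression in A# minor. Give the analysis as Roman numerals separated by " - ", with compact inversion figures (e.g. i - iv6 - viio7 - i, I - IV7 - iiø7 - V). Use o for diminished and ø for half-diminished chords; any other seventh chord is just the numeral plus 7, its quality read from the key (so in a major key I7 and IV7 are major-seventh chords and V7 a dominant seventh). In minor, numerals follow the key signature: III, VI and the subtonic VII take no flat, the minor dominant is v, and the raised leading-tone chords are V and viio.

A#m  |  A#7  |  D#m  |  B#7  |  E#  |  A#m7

i - V7/iv - iv - V7/V - V - i7

A#m: root A# is the tonic; minor triad there is i.
A#7 is the secondary dominant of iv (dominant seventh chord on A#): V7/iv.
D#m has root D#, degree 4 in A# minor, so iv.
B#7 is the secondary dominant of V (dominant seventh chord on B#): V7/V.
E#: root E# is the dominant; major triad there is V.
A#m7: minor seventh chord on A# = scale degree 1 → i7.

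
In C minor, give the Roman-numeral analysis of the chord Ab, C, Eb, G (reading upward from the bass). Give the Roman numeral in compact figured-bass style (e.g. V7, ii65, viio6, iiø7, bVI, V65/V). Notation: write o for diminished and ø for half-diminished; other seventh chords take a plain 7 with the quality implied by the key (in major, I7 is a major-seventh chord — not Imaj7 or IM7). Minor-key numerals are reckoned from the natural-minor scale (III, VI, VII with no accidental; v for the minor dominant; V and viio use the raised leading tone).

The pitches Ab-C-Eb-G form a major seventh chord rooted on Ab.
In C minor, Ab is the submediant; the diatonic major seventh chord there is VI7.

VI7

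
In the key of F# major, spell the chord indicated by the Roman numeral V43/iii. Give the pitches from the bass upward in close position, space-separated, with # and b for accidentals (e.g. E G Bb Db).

B# D# E# G##

The slash means an applied dominant: we want the dominant of iii. In F# major, iii is A# minor, and its dominant is built on E#.
Building a dominant seventh chord on E# gives E#-G##-B#-D#.
The figured bass 43 indicates second inversion, placing the fifth (B#) in the bass: B#-D#-E#-G##.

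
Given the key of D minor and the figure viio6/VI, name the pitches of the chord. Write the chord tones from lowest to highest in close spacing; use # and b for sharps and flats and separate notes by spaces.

The slash marks an applied leading-tone chord: viio of VI. In D minor, VI is Bb, so the leading tone to it is A, a half step below.
Building a diminished triad on A gives A-C-Eb.
The figured bass 6 indicates first inversion, placing the third (C) in the bass: C-Eb-A.

C Eb A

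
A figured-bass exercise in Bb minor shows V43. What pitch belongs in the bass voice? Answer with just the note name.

C

V in Bb minor has root F; the chord is F-A-C-Eb.
The figure 43 means second inversion — the fifth is in the bass.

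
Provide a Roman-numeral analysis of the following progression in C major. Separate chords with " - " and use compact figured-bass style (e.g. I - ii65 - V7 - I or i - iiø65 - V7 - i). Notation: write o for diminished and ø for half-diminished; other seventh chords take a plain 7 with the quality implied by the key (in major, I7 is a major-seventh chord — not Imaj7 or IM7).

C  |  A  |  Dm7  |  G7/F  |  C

C: major triad on C = scale degree 1 → I.
A: a major triad on A, the applied dominant of ii → V/ii.
Dm7: minor seventh chord on D = scale degree 2 → ii7.
G7/F: root G is the dominant; dominant seventh chord there is V42.
C: major triad on C = scale degree 1 → I.

I - V/ii - ii7 - V42 - I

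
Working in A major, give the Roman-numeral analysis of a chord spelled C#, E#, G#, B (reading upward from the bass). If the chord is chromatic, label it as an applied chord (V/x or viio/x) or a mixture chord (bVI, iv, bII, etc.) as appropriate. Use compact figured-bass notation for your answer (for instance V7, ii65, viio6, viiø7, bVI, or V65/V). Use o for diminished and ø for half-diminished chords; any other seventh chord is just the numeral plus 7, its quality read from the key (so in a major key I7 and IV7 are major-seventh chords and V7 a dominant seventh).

V7/vi

The pitches C#-E#-G#-B form a dominant seventh chord rooted on C#.
C# is not a diatonic chord root with this quality in A major, but it lies a perfect fifth above F# (vi), so the chord functions as an applied dominant of vi.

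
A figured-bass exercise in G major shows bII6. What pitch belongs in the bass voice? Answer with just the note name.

C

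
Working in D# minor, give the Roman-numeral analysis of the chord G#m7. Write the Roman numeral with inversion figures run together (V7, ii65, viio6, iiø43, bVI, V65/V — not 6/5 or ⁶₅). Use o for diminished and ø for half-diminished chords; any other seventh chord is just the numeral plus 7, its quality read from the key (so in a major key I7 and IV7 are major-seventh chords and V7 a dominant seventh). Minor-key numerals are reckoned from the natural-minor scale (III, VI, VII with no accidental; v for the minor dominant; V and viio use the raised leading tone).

iv7

Stacked in thirds the chord is G#-B-D#-F#: a minor seventh chord on G#.
G# is scale degree 4 in D# minor, and a minor seventh chord on that degree is written iv7.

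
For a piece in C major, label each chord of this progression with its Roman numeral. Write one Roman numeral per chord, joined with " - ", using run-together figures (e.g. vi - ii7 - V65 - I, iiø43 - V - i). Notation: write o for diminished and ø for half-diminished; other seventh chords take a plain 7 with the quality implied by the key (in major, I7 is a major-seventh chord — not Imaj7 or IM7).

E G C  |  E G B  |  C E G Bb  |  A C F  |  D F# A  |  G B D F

I6 - iii - V7/IV - IV6 - V/V - V7

E-G-C has root C, degree 1 in C major, so I6.
E-G-B: minor triad on E = scale degree 3 → iii.
C-E-G-Bb: chromatic; C is V of IV, so V7/IV.
A-C-F: root F is the subdominant; major triad there is IV6.
D-F#-A: a major triad on D, the applied dominant of V → V/V.
G-B-D-F has root G, degree 5 in C major, so V7.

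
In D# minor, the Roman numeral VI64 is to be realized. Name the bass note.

VI in D# minor has root B; the chord is B-D#-F#.
The figure 64 means second inversion — the fifth is in the bass.

F#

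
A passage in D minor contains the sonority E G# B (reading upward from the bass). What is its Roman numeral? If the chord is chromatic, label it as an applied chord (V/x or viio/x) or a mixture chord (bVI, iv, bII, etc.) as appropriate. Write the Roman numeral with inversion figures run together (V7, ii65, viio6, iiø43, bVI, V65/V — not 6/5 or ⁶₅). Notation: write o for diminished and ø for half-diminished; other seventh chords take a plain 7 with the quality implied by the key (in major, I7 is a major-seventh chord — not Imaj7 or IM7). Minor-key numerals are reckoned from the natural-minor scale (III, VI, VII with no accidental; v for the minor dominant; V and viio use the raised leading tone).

Stacked in thirds the chord is E-G#-B: a major triad on E.
E is not a diatonic chord root with this quality in D minor, but it lies a perfect fifth above A (V), so the chord functions as an applied dominant of V.

V/V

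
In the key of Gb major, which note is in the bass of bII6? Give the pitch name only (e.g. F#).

bII in Gb major has root Abb; the chord is Abb-Cb-Ebb.
The figure 6 means first inversion — the third is in the bass.

Cb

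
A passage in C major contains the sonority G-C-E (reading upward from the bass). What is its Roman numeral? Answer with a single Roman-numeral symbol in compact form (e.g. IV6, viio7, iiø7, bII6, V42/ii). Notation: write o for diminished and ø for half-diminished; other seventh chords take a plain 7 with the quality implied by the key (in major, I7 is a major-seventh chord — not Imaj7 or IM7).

The pitches C-E-G form a major triad rooted on C.
In C major, C is the tonic; the diatonic major triad there is I.
With G in the bass the chord is in second inversion, so the figured bass is 64.

I64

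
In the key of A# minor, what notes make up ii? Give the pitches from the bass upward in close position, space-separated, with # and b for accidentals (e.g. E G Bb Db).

B# D# F##

ii is the minor supertonic, borrowed from the parallel major (the Dorian ii). In A# minor that root is B#.
So the chord is B#-D#-F##.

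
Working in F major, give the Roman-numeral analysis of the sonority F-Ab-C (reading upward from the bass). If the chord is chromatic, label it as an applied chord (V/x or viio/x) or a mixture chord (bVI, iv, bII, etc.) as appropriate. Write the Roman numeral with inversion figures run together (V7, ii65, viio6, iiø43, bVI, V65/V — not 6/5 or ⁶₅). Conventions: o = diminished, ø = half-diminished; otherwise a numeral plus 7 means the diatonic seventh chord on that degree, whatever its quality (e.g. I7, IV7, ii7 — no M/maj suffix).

Stacked in thirds the chord is F-Ab-C: a minor triad on F.
F is the first degree of F major. This is the minor tonic, borrowed from the parallel minor.

i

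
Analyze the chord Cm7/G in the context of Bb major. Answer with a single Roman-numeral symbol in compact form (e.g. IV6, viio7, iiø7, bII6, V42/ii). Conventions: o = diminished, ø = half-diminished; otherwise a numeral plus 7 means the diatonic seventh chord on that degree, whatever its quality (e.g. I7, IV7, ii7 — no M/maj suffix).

ii43

Stacked in thirds the chord is C-Eb-G-Bb: a minor seventh chord on C.
C is scale degree 2 in Bb major, and a minor seventh chord on that degree is written ii7.
With G in the bass the chord is in second inversion, so the figured bass is 43.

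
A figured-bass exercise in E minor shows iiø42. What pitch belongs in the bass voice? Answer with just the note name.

E

iiø in E minor has root F#; the chord is F#-A-C-E.
The figure 42 means third inversion — the seventh is in the bass.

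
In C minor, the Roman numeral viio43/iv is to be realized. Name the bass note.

Bb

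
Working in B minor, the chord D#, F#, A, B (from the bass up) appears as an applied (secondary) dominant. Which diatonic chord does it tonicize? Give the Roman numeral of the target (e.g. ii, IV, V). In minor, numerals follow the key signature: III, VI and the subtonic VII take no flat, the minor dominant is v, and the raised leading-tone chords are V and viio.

iv

The chord is a dominant seventh chord on B.
A dominant resolves down a perfect fifth: B → E. In B minor, E is scale degree 4, i.e. iv.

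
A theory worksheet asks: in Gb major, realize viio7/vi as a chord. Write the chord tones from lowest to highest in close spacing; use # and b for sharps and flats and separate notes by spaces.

D F Ab Cb

The slash marks an applied leading-tone chord: viio of vi. In Gb major, vi is Eb, so the leading tone to it is D, a half step below.
Building a fully diminished seventh chord on D gives D-F-Ab-Cb.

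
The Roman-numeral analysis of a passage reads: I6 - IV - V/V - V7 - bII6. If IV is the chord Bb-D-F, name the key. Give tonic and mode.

F major

IV is given as Bb-D-F — a major triad with root Bb.
IV on Bb implies Bb is the subdominant; that puts the tonic at F, and the uppercase numeral fits major mode.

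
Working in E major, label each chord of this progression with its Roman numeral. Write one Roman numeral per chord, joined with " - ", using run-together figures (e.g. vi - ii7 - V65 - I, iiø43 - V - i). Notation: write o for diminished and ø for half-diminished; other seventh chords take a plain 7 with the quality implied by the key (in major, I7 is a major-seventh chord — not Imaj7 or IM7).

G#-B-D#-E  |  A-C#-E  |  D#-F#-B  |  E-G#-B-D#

G#-B-D#-E: major seventh chord on E = scale degree 1 → I65.
A-C#-E: root A is the subdominant; major triad there is IV.
D#-F#-B: major triad on B = scale degree 5 → V6.
E-G#-B-D#: major seventh chord on E = scale degree 1 → I7.

I65 - IV - V6 - I7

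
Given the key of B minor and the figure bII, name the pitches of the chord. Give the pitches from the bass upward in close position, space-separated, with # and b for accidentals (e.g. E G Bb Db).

bII is the Neapolitan chord — a major triad on the lowered second degree. In B minor that root is C.
So the chord is C-E-G.

C E G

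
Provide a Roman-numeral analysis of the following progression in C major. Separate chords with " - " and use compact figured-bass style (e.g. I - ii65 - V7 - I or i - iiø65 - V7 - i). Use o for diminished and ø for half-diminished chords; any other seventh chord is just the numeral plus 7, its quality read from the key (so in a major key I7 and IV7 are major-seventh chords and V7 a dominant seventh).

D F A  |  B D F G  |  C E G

ii - V65 - I

D-F-A: minor triad on D = scale degree 2 → ii.
B-D-F-G: dominant seventh chord on G = scale degree 5 → V65.
C-E-G: major triad on C = scale degree 1 → I.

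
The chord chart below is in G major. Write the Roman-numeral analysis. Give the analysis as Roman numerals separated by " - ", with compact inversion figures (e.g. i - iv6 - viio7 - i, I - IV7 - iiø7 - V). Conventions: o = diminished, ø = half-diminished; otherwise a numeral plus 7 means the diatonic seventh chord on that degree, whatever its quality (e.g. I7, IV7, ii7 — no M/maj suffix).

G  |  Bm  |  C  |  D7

I - iii - IV - V7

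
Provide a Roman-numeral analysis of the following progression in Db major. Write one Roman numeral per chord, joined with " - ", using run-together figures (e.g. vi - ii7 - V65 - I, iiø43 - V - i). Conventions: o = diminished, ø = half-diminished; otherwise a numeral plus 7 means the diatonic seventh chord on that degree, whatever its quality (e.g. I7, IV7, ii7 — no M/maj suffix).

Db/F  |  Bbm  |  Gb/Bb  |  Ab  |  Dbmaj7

I6 - vi - IV6 - V - I7

Db/F has root Db, degree 1 in Db major, so I6.
Bbm: minor triad on Bb = scale degree 6 → vi.
Gb/Bb: root Gb is the subdominant; major triad there is IV6.
Ab: root Ab is the dominant; major triad there is V.
Dbmaj7: major seventh chord on Db = scale degree 1 → I7.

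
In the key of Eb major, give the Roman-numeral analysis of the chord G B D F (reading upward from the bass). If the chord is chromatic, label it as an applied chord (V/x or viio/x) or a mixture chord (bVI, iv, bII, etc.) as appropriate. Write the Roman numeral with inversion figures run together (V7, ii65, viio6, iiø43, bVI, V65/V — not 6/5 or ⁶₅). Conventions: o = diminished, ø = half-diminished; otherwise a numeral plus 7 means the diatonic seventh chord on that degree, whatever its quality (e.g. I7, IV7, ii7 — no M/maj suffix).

V7/vi

The pitches G-B-D-F form a dominant seventh chord rooted on G.
G is not a diatonic chord root with this quality in Eb major, but it lies a perfect fifth above C (vi), so the chord functions as an applied dominant of vi.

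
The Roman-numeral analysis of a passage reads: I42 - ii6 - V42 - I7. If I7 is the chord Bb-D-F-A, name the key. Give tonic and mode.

The anchor chord is a major seventh chord on Bb, labeled I7.
If Bb is scale degree 1 and the mode makes that degree carry a major seventh chord, the tonic is Bb and the mode is major.

Bb major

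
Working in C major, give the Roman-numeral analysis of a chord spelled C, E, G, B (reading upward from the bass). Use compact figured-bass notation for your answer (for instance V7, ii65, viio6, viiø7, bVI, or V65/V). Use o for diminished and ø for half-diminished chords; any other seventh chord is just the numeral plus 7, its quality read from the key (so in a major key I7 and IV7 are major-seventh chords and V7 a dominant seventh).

I7

The pitches C-E-G-B form a major seventh chord rooted on C.
In C major, C is the tonic; the diatonic major seventh chord there is I7.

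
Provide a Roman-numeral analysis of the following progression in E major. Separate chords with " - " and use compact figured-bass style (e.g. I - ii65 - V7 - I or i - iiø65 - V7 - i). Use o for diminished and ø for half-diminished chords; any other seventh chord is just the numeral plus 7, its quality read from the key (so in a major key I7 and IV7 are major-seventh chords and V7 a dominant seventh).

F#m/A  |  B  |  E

ii6 - V - I

F#m/A has root F#, degree 2 in E major, so ii6.
B: major triad on B = scale degree 5 → V.
E: major triad on E = scale degree 1 → I.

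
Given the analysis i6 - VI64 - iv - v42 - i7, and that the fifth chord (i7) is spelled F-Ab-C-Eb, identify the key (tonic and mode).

The anchor chord is a minor seventh chord on F, labeled i7.
If F is scale degree 1 and the mode makes that degree carry a minor seventh chord, the tonic is F and the mode is minor.

F minor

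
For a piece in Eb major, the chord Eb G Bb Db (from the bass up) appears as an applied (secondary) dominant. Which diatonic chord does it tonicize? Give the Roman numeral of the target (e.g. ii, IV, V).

The chord is a dominant seventh chord on Eb.
A dominant resolves down a perfect fifth: Eb → Ab. In Eb major, Ab is scale degree 4, i.e. IV.

IV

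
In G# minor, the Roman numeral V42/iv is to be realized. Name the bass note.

F#

The applied chord V42/iv is rooted on G#: G#-B#-D#-F#.
The figure 42 means third inversion — the seventh is in the bass.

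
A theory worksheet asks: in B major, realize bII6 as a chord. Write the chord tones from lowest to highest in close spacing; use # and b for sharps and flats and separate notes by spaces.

Scale degree 2 in B major is C#; lowering it a half step gives C. bII6 is the Neapolitan sixth — a major triad on the lowered second degree, here in its customary first inversion.
So the chord is C-E-G, a major triad.
The figured bass 6 indicates first inversion, placing the third (E) in the bass: E-G-C.

E G C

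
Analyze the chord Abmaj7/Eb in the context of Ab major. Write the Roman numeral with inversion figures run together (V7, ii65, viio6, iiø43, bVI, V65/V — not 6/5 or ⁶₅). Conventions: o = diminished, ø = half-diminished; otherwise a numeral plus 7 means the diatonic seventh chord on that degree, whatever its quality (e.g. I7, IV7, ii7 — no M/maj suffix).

I43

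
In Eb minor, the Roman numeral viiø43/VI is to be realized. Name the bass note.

Fb

The applied chord viiø43/VI is rooted on Bb: Bb-Db-Fb-Ab.
The figure 43 means second inversion — the fifth is in the bass.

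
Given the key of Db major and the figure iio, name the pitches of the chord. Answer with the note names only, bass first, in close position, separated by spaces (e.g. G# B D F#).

Eb Gb Bbb

Scale degree 2 in Db major is Eb; here the chord built on it is altered to a diminished triad. iio is the diminished supertonic triad, borrowed from the parallel minor.
So the chord is Eb-Gb-Bbb, a diminished triad.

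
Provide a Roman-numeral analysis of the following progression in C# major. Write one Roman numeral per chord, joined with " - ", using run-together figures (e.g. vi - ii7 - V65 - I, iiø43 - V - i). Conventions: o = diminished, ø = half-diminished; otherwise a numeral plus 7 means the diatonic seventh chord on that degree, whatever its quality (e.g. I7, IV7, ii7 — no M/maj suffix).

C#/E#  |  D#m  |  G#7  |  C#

I6 - ii - V7 - I

C#/E# has root C#, degree 1 in C# major, so I6.
D#m has root D#, degree 2 in C# major, so ii.
G#7 has root G#, degree 5 in C# major, so V7.
C#: root C# is the tonic; major triad there is I.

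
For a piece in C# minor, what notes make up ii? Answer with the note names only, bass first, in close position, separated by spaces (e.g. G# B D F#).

D# F# A#

Scale degree 2 in C# minor is D#; here the chord built on it is altered to a minor triad. ii is the minor supertonic, borrowed from the parallel major (the Dorian ii).
So the chord is D#-F#-A#.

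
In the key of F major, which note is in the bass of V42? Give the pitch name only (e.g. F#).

Bb

V in F major has root C; the chord is C-E-G-Bb.
The figure 42 means third inversion — the seventh is in the bass.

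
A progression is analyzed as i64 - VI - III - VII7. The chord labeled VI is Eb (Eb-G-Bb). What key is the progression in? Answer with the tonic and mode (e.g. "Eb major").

G minor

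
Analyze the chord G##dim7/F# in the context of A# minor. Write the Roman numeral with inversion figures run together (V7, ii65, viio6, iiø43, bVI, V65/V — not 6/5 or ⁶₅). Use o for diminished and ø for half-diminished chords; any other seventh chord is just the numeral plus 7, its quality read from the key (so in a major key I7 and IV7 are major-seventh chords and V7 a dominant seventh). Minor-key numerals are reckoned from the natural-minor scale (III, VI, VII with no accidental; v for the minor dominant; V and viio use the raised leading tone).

viio42

Stacked in thirds the chord is G##-B#-D#-F#: a fully diminished seventh chord on G##.
In A# minor, G## is the leading tone; the diatonic fully diminished seventh chord there is viio7.
With F# in the bass the chord is in third inversion, so the figured bass is 42.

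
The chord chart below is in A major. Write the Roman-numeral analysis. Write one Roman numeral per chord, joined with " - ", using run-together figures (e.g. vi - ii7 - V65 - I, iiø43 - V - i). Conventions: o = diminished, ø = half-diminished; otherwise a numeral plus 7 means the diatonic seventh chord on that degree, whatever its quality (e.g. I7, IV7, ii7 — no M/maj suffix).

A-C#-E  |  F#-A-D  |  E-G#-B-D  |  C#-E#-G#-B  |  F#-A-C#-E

I - IV6 - V7 - V7/vi - vi7

A-C#-E has root A, degree 1 in A major, so I.
F#-A-D: root D is the subdominant; major triad there is IV6.
E-G#-B-D: root E is the dominant; dominant seventh chord there is V7.
C#-E#-G#-B: a dominant seventh chord on C#, the applied dominant of vi → V7/vi.
F#-A-C#-E: minor seventh chord on F# = scale degree 6 → vi7.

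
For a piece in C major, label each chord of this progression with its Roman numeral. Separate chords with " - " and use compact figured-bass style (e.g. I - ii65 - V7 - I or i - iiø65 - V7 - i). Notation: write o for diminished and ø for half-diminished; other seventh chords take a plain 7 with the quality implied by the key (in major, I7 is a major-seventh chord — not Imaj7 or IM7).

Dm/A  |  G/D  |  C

Dm/A: minor triad on D = scale degree 2 → ii64.
G/D: root G is the dominant; major triad there is V64.
C: major triad on C = scale degree 1 → I.

ii64 - V64 - I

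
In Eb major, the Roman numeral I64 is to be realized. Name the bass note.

Bb

I in Eb major has root Eb; the chord is Eb-G-Bb.
The figure 64 means second inversion — the fifth is in the bass.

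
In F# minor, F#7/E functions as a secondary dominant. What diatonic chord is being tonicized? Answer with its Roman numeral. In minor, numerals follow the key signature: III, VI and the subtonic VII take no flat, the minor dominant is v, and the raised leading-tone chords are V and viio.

iv

The chord is a dominant seventh chord on F#.
A dominant resolves down a perfect fifth: F# → B. In F# minor, B is scale degree 4, i.e. iv.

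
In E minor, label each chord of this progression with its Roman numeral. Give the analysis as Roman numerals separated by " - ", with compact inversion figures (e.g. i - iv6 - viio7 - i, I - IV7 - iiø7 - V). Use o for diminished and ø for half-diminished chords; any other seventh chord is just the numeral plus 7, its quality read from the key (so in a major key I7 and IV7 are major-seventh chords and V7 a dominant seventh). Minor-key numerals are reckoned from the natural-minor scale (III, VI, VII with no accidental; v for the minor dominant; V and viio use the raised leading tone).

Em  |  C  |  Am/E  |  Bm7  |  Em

i - VI - iv64 - v7 - i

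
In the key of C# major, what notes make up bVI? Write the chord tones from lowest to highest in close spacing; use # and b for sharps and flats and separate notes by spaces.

A C# E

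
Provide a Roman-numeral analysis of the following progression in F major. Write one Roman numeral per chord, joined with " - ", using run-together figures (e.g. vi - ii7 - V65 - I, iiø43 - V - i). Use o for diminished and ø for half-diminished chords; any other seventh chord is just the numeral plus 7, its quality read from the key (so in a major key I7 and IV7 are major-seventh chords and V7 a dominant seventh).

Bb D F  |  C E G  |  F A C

Bb-D-F: root Bb is the subdominant; major triad there is IV.
C-E-G has root C, degree 5 in F major, so V.
F-A-C: root F is the tonic; major triad there is I.

IV - V - I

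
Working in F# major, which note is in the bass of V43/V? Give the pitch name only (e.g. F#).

D#

The applied chord V43/V is rooted on G#: G#-B#-D#-F#.
The figure 43 means second inversion — the fifth is in the bass.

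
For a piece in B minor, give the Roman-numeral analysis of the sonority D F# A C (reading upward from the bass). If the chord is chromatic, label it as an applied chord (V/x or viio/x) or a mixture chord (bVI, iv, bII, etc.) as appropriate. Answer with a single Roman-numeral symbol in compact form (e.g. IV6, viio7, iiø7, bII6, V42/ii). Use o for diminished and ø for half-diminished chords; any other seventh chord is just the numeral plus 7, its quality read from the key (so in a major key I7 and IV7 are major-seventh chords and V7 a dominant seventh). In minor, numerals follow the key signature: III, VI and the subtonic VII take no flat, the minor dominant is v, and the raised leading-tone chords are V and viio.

V7/VI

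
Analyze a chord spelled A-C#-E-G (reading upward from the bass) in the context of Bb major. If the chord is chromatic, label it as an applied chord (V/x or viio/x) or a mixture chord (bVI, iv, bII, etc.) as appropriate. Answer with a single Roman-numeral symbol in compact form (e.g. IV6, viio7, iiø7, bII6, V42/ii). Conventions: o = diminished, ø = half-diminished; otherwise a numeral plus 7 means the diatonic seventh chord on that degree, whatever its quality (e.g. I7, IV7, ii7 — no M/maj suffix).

V7/iii

The pitches A-C#-E-G form a dominant seventh chord rooted on A.
A is not a diatonic chord root with this quality in Bb major, but it lies a perfect fifth above D (iii), so the chord functions as an applied dominant of iii.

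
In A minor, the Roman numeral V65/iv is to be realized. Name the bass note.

C#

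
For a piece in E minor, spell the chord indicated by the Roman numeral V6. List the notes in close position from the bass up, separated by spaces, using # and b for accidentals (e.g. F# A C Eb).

D# F# B

In E minor, the fifth degree is B. The dominant is major (leading tone raised), so V is a major triad.
That chord is spelled B-D#-F#.
With the 6 figure the chord is in first inversion; from the bass D# upward in close position it reads D#-F#-B.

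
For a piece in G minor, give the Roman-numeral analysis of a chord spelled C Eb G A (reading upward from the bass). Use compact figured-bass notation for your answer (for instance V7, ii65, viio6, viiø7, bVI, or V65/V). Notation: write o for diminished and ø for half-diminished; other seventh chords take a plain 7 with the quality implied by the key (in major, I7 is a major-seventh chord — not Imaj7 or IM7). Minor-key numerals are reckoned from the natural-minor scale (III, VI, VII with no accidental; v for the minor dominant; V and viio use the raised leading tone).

iiø65

The pitches A-C-Eb-G form a half-diminished seventh chord rooted on A.
A is scale degree 2 in G minor, and a half-diminished seventh chord on that degree is written iiø7.
With C in the bass the chord is in first inversion, so the figured bass is 65.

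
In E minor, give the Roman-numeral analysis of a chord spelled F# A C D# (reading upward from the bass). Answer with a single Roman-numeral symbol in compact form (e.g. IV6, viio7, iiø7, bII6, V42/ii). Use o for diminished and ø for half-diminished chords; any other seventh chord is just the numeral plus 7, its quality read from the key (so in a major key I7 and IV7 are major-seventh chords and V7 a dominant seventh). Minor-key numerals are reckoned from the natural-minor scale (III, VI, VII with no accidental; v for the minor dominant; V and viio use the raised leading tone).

viio65

Stacked in thirds the chord is D#-F#-A-C: a fully diminished seventh chord on D#.
In E minor, D# is the leading tone; the diatonic fully diminished seventh chord there is viio7.
With F# in the bass the chord is in first inversion, so the figured bass is 65.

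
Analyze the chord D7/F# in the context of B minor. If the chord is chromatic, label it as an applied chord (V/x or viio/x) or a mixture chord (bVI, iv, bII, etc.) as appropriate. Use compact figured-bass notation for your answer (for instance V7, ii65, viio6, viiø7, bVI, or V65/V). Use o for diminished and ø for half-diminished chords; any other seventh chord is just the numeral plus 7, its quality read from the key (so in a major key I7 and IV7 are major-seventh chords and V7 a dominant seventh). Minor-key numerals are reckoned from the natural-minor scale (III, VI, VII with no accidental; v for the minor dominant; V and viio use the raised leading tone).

V65/VI

The pitches D-F#-A-C form a dominant seventh chord rooted on D.
D is not a diatonic chord root with this quality in B minor, but it lies a perfect fifth above G (VI), so the chord functions as an applied dominant of VI.
With F# in the bass the chord is in first inversion, so the figured bass is 65.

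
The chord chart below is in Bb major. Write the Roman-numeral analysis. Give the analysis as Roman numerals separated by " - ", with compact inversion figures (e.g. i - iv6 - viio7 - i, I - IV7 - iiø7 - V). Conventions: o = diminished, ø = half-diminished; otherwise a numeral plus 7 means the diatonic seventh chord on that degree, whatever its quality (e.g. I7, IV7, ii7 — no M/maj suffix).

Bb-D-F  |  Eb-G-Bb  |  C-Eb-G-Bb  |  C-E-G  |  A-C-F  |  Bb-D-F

I - IV - ii7 - V/V - V6 - I

Bb-D-F has root Bb, degree 1 in Bb major, so I.
Eb-G-Bb: root Eb is the subdominant; major triad there is IV.
C-Eb-G-Bb: minor seventh chord on C = scale degree 2 → ii7.
C-E-G is the secondary dominant of V (major triad on C): V/V.
A-C-F has root F, degree 5 in Bb major, so V6.
Bb-D-F: major triad on Bb = scale degree 1 → I.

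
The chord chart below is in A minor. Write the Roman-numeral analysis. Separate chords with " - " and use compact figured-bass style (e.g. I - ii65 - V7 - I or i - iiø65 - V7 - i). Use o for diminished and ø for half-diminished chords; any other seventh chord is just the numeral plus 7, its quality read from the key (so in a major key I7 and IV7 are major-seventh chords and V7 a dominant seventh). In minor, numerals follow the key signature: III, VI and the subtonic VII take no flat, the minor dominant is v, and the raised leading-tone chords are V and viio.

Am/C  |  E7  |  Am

Am/C: minor triad on A = scale degree 1 → i6.
E7: root E is the dominant; dominant seventh chord there is V7.
Am has root A, degree 1 in A minor, so i.

i6 - V7 - i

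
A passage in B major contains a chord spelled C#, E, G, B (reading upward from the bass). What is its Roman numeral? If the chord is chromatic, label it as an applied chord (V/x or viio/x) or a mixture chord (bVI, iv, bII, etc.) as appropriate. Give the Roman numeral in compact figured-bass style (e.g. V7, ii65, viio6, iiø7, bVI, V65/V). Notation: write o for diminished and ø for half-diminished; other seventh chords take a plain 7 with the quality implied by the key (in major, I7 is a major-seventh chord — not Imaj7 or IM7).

The pitches C#-E-G-B form a half-diminished seventh chord rooted on C#.
C# is the second degree of B major. This is the half-diminished supertonic seventh, borrowed from the parallel minor.

iiø7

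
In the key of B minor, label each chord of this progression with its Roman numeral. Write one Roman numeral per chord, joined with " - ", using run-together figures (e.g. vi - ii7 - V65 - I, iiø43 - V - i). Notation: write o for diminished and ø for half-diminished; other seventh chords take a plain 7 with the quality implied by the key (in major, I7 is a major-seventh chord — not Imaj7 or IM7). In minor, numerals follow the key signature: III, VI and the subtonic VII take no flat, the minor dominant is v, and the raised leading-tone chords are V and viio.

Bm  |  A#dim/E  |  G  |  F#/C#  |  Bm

i - viio64 - VI - V64 - i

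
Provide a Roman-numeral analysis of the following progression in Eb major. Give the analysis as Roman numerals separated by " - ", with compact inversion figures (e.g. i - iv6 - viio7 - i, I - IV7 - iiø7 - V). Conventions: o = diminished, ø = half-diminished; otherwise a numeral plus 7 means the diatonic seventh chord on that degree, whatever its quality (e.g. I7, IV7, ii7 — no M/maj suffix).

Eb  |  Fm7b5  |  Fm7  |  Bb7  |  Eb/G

I - iiø7 - ii7 - V7 - I6

Eb: major triad on Eb = scale degree 1 → I.
Fm7b5: half-diminished seventh chord on F — chromatic; iiø7 (borrowed from the parallel minor).
Fm7: root F is the supertonic; minor seventh chord there is ii7.
Bb7: root Bb is the dominant; dominant seventh chord there is V7.
Eb/G: root Eb is the tonic; major triad there is I6.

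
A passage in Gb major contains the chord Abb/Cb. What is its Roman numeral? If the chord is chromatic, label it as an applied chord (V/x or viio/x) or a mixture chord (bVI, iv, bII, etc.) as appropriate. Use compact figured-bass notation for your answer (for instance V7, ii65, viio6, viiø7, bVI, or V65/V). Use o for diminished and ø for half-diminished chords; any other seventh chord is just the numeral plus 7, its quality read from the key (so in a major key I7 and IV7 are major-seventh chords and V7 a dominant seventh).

bII6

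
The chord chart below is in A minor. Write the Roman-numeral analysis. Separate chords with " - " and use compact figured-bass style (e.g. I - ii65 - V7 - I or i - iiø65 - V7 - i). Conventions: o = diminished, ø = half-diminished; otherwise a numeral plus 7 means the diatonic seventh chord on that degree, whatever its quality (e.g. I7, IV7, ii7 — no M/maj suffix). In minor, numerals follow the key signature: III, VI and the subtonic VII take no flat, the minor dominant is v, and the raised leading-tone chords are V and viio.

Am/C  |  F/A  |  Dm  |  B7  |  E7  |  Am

Am/C: root A is the tonic; minor triad there is i6.
F/A: root F is the submediant; major triad there is VI6.
Dm: minor triad on D = scale degree 4 → iv.
B7: chromatic; B is V of V, so V7/V.
E7 has root E, degree 5 in A minor, so V7.
Am: minor triad on A = scale degree 1 → i.

i6 - VI6 - iv - V7/V - V7 - i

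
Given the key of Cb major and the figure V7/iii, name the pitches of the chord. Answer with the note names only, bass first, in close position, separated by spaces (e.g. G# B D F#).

Bb D F Ab

The slash means an applied dominant: we want the dominant of iii. In Cb major, iii is Eb minor, and its dominant is built on Bb.
Building a dominant seventh chord on Bb gives Bb-D-F-Ab.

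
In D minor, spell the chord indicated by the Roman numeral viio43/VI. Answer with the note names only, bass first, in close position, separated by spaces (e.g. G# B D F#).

Eb Gb A C

The slash marks an applied leading-tone chord: viio of VI. In D minor, VI is Bb, so the leading tone to it is A, a half step below.
Building a fully diminished seventh chord on A gives A-C-Eb-Gb.
With the 43 figure the chord is in second inversion; from the bass Eb upward in close position it reads Eb-Gb-A-C.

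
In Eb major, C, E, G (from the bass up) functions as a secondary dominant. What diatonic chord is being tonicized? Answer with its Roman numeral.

The chord is a major triad on C.
A dominant resolves down a perfect fifth: C → F. In Eb major, F is scale degree 2, i.e. ii.

ii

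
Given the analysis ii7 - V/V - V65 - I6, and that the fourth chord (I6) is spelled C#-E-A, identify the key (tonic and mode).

A major

The anchor chord is a major triad on A, labeled I6.
If A is scale degree 1 and the mode makes that degree carry a major triad, the tonic is A and the mode is major.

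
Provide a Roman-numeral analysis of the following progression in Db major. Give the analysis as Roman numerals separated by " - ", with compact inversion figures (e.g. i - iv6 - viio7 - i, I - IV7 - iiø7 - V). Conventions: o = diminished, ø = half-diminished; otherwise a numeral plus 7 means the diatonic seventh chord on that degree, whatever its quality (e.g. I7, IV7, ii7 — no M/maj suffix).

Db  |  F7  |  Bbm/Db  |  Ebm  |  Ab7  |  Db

Db: major triad on Db = scale degree 1 → I.
F7 is the secondary dominant of vi (dominant seventh chord on F): V7/vi.
Bbm/Db: minor triad on Bb = scale degree 6 → vi6.
Ebm: minor triad on Eb = scale degree 2 → ii.
Ab7: dominant seventh chord on Ab = scale degree 5 → V7.
Db: major triad on Db = scale degree 1 → I.

I - V7/vi - vi6 - ii - V7 - I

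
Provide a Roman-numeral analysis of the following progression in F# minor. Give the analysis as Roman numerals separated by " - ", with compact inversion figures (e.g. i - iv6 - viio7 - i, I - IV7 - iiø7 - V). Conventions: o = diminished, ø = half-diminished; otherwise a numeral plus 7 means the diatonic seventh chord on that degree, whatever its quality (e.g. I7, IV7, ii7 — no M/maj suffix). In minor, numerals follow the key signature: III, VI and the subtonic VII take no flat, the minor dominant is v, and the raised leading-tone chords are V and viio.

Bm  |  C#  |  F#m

iv - V - i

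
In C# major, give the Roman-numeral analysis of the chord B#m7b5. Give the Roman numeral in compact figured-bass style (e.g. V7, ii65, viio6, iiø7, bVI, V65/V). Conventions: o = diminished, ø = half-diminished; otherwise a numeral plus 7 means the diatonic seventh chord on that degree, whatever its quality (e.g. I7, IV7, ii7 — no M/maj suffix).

The pitches B#-D#-F#-A# form a half-diminished seventh chord rooted on B#.
In C# major, B# is the leading tone; the diatonic half-diminished seventh chord there is viiø7.

viiø7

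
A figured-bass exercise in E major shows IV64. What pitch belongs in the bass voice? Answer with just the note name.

E

IV in E major has root A; the chord is A-C#-E.
The figure 64 means second inversion — the fifth is in the bass.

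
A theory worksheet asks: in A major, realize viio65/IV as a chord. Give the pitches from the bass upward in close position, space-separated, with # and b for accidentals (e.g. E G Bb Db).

E G Bb C#

The slash marks an applied leading-tone chord: viio of IV. In A major, IV is D, so the leading tone to it is C#, a half step below.
Building a fully diminished seventh chord on C# gives C#-E-G-Bb.
With the 65 figure the chord is in first inversion; from the bass E upward in close position it reads E-G-Bb-C#.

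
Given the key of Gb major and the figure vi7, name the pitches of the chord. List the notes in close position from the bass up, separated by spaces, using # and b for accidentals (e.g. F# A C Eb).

Eb Gb Bb Db

The numeral's case and figure indicate a minor seventh chord. In Gb major its root, the sixth degree, is Eb.
That chord is spelled Eb-Gb-Bb-Db.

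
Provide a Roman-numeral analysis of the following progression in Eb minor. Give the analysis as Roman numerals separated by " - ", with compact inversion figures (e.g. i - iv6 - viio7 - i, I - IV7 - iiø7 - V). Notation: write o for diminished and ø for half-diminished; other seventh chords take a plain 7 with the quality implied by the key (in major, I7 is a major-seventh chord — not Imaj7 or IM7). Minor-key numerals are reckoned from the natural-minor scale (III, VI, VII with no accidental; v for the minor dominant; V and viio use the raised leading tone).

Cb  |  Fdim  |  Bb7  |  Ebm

VI - iio - V7 - i

Cb has root Cb, degree 6 in Eb minor, so VI.
Fdim: diminished triad on F = scale degree 2 → iio.
Bb7: dominant seventh chord on Bb = scale degree 5 → V7.
Ebm has root Eb, degree 1 in Eb minor, so i.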